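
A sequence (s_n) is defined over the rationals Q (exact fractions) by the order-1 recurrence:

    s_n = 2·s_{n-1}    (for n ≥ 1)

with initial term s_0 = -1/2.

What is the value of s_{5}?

s_1 = 2·-1/2 = -1
s_2 = 2·-1 = -2
s_3 = 2·-2 = -4
s_4 = 2·-4 = -8
s_5 = 2·-8 = -16

-16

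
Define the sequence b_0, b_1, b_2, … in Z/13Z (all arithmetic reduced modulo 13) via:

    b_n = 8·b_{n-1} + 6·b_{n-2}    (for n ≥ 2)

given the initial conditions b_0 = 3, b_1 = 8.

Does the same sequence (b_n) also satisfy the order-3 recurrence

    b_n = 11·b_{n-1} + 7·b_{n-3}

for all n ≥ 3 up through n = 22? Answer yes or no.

Terms b_0..b_22: 3, 8, 4, 2, 1, 7, 10, 5, 9, 11, 12, 6, 3, 8, 4, 2, 1, 7, 10, 5, 9, 11, 12
n=3: candidate gives 0, actual b_3 = 2 ✗

no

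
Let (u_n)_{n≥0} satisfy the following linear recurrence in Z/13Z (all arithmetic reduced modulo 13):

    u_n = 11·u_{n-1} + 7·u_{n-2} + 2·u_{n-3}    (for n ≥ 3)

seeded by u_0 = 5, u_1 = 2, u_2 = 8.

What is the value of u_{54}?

u_3 = 11·8 + 7·2 + 2·5 = 8
u_4 = 11·8 + 7·8 + 2·2 = 5
u_5 = 11·5 + 7·8 + 2·8 = 10
u_6 = 11·10 + 7·5 + 2·8 = 5
u_7 = 11·5 + 7·10 + 2·5 = 5
u_8 = 11·5 + 7·5 + 2·10 = 6
u_9 = 11·6 + 7·5 + 2·5 = 7
u_10 = 11·7 + 7·6 + 2·5 = 12
u_11 = 11·12 + 7·7 + 2·6 = 11
u_12 = 11·11 + 7·12 + 2·7 = 11
u_13 = 11·11 + 7·11 + 2·12 = 1
u_14 = 11·1 + 7·11 + 2·11 = 6
u_15 = 11·6 + 7·1 + 2·11 = 4
u_16 = 11·4 + 7·6 + 2·1 = 10
u_17 = 11·10 + 7·4 + 2·6 = 7
u_18 = 11·7 + 7·10 + 2·4 = 12
u_19 = 11·12 + 7·7 + 2·10 = 6
u_20 = 11·6 + 7·12 + 2·7 = 8
u_21 = 11·8 + 7·6 + 2·12 = 11
u_22 = 11·11 + 7·8 + 2·6 = 7
u_23 = 11·7 + 7·11 + 2·8 = 1
u_24 = 11·1 + 7·7 + 2·11 = 4
u_25 = 11·4 + 7·1 + 2·7 = 0
u_26 = 11·0 + 7·4 + 2·1 = 4
u_27 = 11·4 + 7·0 + 2·4 = 0
u_28 = 11·0 + 7·4 + 2·0 = 2
u_29 = 11·2 + 7·0 + 2·4 = 4
u_30 = 11·4 + 7·2 + 2·0 = 6
u_31 = 11·6 + 7·4 + 2·2 = 7
u_32 = 11·7 + 7·6 + 2·4 = 10
u_33 = 11·10 + 7·7 + 2·6 = 2
u_34 = 11·2 + 7·10 + 2·7 = 2
u_35 = 11·2 + 7·2 + 2·10 = 4
u_36 = 11·4 + 7·2 + 2·2 = 10
u_37 = 11·10 + 7·4 + 2·2 = 12
u_38 = 11·12 + 7·10 + 2·4 = 2
u_39 = 11·2 + 7·12 + 2·10 = 9
u_40 = 11·9 + 7·2 + 2·12 = 7
u_41 = 11·7 + 7·9 + 2·2 = 1
u_42 = 11·1 + 7·7 + 2·9 = 0
u_43 = 11·0 + 7·1 + 2·7 = 8
u_44 = 11·8 + 7·0 + 2·1 = 12
u_45 = 11·12 + 7·8 + 2·0 = 6
u_46 = 11·6 + 7·12 + 2·8 = 10
u_47 = 11·10 + 7·6 + 2·12 = 7
u_48 = 11·7 + 7·10 + 2·6 = 3
u_49 = 11·3 + 7·7 + 2·10 = 11
u_50 = 11·11 + 7·3 + 2·7 = 0
u_51 = 11·0 + 7·11 + 2·3 = 5
u_52 = 11·5 + 7·0 + 2·11 = 12
u_53 = 11·12 + 7·5 + 2·0 = 11
u_54 = 11·11 + 7·12 + 2·5 = 7

7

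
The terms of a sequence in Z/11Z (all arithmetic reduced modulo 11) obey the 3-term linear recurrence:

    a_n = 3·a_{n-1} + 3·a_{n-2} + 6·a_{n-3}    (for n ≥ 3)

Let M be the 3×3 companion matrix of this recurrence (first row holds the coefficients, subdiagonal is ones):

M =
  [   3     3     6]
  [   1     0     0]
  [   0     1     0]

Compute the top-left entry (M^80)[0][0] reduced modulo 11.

(M^80)[0][0] is the top entry after applying M 80 times to the unit state (1, 0, 0). Equivalently it is h_{82} for the auxiliary sequence (h_n) obeying the same recurrence with h_2 = 1 and h_i = 0 for 0 ≤ i < 2:
h_3 = 3·1 + 3·0 + 6·0 = 3
h_4 = 3·3 + 3·1 + 6·0 = 1
h_5 = 3·1 + 3·3 + 6·1 = 7
h_6 = 3·7 + 3·1 + 6·3 = 9
h_7 = 3·9 + 3·7 + 6·1 = 10
h_8 = 3·10 + 3·9 + 6·7 = 0
h_9 = 3·0 + 3·10 + 6·9 = 7
h_10 = 3·7 + 3·0 + 6·10 = 4
h_11 = 3·4 + 3·7 + 6·0 = 0
h_12 = 3·0 + 3·4 + 6·7 = 10
h_13 = 3·10 + 3·0 + 6·4 = 10
h_14 = 3·10 + 3·10 + 6·0 = 5
h_15 = 3·5 + 3·10 + 6·10 = 6
h_16 = 3·6 + 3·5 + 6·10 = 5
h_17 = 3·5 + 3·6 + 6·5 = 8
h_18 = 3·8 + 3·5 + 6·6 = 9
h_19 = 3·9 + 3·8 + 6·5 = 4
h_20 = 3·4 + 3·9 + 6·8 = 10
h_21 = 3·10 + 3·4 + 6·9 = 8
h_22 = 3·8 + 3·10 + 6·4 = 1
h_23 = 3·1 + 3·8 + 6·10 = 10
h_24 = 3·10 + 3·1 + 6·8 = 4
h_25 = 3·4 + 3·10 + 6·1 = 4
h_26 = 3·4 + 3·4 + 6·10 = 7
h_27 = 3·7 + 3·4 + 6·4 = 2
h_28 = 3·2 + 3·7 + 6·4 = 7
h_29 = 3·7 + 3·2 + 6·7 = 3
h_30 = 3·3 + 3·7 + 6·2 = 9
h_31 = 3·9 + 3·3 + 6·7 = 1
h_32 = 3·1 + 3·9 + 6·3 = 4
h_33 = 3·4 + 3·1 + 6·9 = 3
h_34 = 3·3 + 3·4 + 6·1 = 5
h_35 = 3·5 + 3·3 + 6·4 = 4
h_36 = 3·4 + 3·5 + 6·3 = 1
h_37 = 3·1 + 3·4 + 6·5 = 1
h_38 = 3·1 + 3·1 + 6·4 = 8
h_39 = 3·8 + 3·1 + 6·1 = 0
h_40 = 3·0 + 3·8 + 6·1 = 8
h_41 = 3·8 + 3·0 + 6·8 = 6
h_42 = 3·6 + 3·8 + 6·0 = 9
h_43 = 3·9 + 3·6 + 6·8 = 5
h_44 = 3·5 + 3·9 + 6·6 = 1
h_45 = 3·1 + 3·5 + 6·9 = 6
h_46 = 3·6 + 3·1 + 6·5 = 7
h_47 = 3·7 + 3·6 + 6·1 = 1
h_48 = 3·1 + 3·7 + 6·6 = 5
h_49 = 3·5 + 3·1 + 6·7 = 5
h_50 = 3·5 + 3·5 + 6·1 = 3
h_51 = 3·3 + 3·5 + 6·5 = 10
h_52 = 3·10 + 3·3 + 6·5 = 3
h_53 = 3·3 + 3·10 + 6·3 = 2
h_54 = 3·2 + 3·3 + 6·10 = 9
h_55 = 3·9 + 3·2 + 6·3 = 7
h_56 = 3·7 + 3·9 + 6·2 = 5
h_57 = 3·5 + 3·7 + 6·9 = 2
h_58 = 3·2 + 3·5 + 6·7 = 8
h_59 = 3·8 + 3·2 + 6·5 = 5
h_60 = 3·5 + 3·8 + 6·2 = 7
h_61 = 3·7 + 3·5 + 6·8 = 7
h_62 = 3·7 + 3·7 + 6·5 = 6
h_63 = 3·6 + 3·7 + 6·7 = 4
h_64 = 3·4 + 3·6 + 6·7 = 6
h_65 = 3·6 + 3·4 + 6·6 = 0
h_66 = 3·0 + 3·6 + 6·4 = 9
h_67 = 3·9 + 3·0 + 6·6 = 8
h_68 = 3·8 + 3·9 + 6·0 = 7
h_69 = 3·7 + 3·8 + 6·9 = 0
h_70 = 3·0 + 3·7 + 6·8 = 3
h_71 = 3·3 + 3·0 + 6·7 = 7
h_72 = 3·7 + 3·3 + 6·0 = 8
h_73 = 3·8 + 3·7 + 6·3 = 8
h_74 = 3·8 + 3·8 + 6·7 = 2
h_75 = 3·2 + 3·8 + 6·8 = 1
h_76 = 3·1 + 3·2 + 6·8 = 2
h_77 = 3·2 + 3·1 + 6·2 = 10
h_78 = 3·10 + 3·2 + 6·1 = 9
h_79 = 3·9 + 3·10 + 6·2 = 3
h_80 = 3·3 + 3·9 + 6·10 = 8
h_81 = 3·8 + 3·3 + 6·9 = 10
h_82 = 3·10 + 3·8 + 6·3 = 6

6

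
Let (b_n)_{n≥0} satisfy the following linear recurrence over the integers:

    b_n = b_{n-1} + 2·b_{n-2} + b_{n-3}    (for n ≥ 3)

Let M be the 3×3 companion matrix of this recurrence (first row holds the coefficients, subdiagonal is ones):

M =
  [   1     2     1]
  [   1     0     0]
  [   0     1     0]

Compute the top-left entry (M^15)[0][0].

58425

(M^15)[0][0] is the top entry after applying M 15 times to the unit state (1, 0, 0). Equivalently it is h_{17} for the auxiliary sequence (h_n) obeying the same recurrence with h_2 = 1 and h_i = 0 for 0 ≤ i < 2:
h_3 = 1·1 + 2·0 + 1·0 = 1
h_4 = 1·1 + 2·1 + 1·0 = 3
h_5 = 1·3 + 2·1 + 1·1 = 6
h_6 = 1·6 + 2·3 + 1·1 = 13
h_7 = 1·13 + 2·6 + 1·3 = 28
h_8 = 1·28 + 2·13 + 1·6 = 60
h_9 = 1·60 + 2·28 + 1·13 = 129
h_10 = 1·129 + 2·60 + 1·28 = 277
h_11 = 1·277 + 2·129 + 1·60 = 595
h_12 = 1·595 + 2·277 + 1·129 = 1278
h_13 = 1·1278 + 2·595 + 1·277 = 2745
h_14 = 1·2745 + 2·1278 + 1·595 = 5896
h_15 = 1·5896 + 2·2745 + 1·1278 = 12664
h_16 = 1·12664 + 2·5896 + 1·2745 = 27201
h_17 = 1·27201 + 2·12664 + 1·5896 = 58425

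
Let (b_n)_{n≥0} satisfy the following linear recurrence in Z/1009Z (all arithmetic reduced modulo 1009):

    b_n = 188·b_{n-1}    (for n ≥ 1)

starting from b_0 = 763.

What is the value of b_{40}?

654

b_1 = 188·763 = 166
b_2 = 188·166 = 938
b_3 = 188·938 = 778
b_4 = 188·778 = 968
b_5 = 188·968 = 364
b_6 = 188·364 = 829
b_7 = 188·829 = 466
b_8 = 188·466 = 834
b_9 = 188·834 = 397
b_10 = 188·397 = 979
b_11 = 188·979 = 414
b_12 = 188·414 = 139
b_13 = 188·139 = 907
b_14 = 188·907 = 1004
b_15 = 188·1004 = 69
b_16 = 188·69 = 864
b_17 = 188·864 = 992
b_18 = 188·992 = 840
b_19 = 188·840 = 516
b_20 = 188·516 = 144
b_21 = 188·144 = 838
b_22 = 188·838 = 140
b_23 = 188·140 = 86
b_24 = 188·86 = 24
b_25 = 188·24 = 476
b_26 = 188·476 = 696
b_27 = 188·696 = 687
b_28 = 188·687 = 4
b_29 = 188·4 = 752
b_30 = 188·752 = 116
b_31 = 188·116 = 619
b_32 = 188·619 = 337
b_33 = 188·337 = 798
b_34 = 188·798 = 692
b_35 = 188·692 = 944
b_36 = 188·944 = 897
b_37 = 188·897 = 133
b_38 = 188·133 = 788
b_39 = 188·788 = 830
b_40 = 188·830 = 654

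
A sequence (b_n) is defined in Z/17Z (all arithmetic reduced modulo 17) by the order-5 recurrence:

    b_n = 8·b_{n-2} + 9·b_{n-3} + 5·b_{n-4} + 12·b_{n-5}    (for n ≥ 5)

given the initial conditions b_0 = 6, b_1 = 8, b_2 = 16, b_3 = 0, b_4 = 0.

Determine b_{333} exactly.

7

b_5 = 0·0 + 8·0 + 9·16 + 5·8 + 12·6 = 1
b_6 = 0·1 + 8·0 + 9·0 + 5·16 + 12·8 = 6
b_7 = 0·6 + 8·1 + 9·0 + 5·0 + 12·16 = 13
b_8 = 0·13 + 8·6 + 9·1 + 5·0 + 12·0 = 6
b_9 = 0·6 + 8·13 + 9·6 + 5·1 + 12·0 = 10
b_10 = 0·10 + 8·6 + 9·13 + 5·6 + 12·1 = 3
Continuing the recurrence:
  b_11 = 16;  b_12 = 11;  b_13 = 5;  b_14 = 10;  b_15 = 0;  b_16 = 15
  b_17 = 9;  b_18 = 9;  b_19 = 4;  b_20 = 7;  b_21 = 15;  b_22 = 7
  b_23 = 5;  b_24 = 2;  b_25 = 7;  b_26 = 4;  b_27 = 13;  b_28 = 12
  b_29 = 12;  b_30 = 11;  b_31 = 11;  b_32 = 4;  b_33 = 0;  b_34 = 7
  b_35 = 2;  b_36 = 4;  b_37 = 8;  b_38 = 0;  b_39 = 7;  b_40 = 14
  b_41 = 8;  b_42 = 16;  b_43 = 4;  b_44 = 14;  b_45 = 10;  b_46 = 1
  b_47 = 10;  b_48 = 12;  b_49 = 1;  b_50 = 5;  b_51 = 8;  b_52 = 8
  b_53 = 3;  b_54 = 3;  b_55 = 9;  b_56 = 0;  b_57 = 6;  b_58 = 13
  b_59 = 10;  b_60 = 11;  b_61 = 6;  b_62 = 9;  b_63 = 13;  b_64 = 12
  b_65 = 7;  b_66 = 7;  b_67 = 14;  b_68 = 12;  b_69 = 14;  b_70 = 1
  b_71 = 0;  b_72 = 5;  b_73 = 2;  b_74 = 9;  b_75 = 5;  b_76 = 13
  b_77 = 4;  b_78 = 14;  b_79 = 10;  b_80 = 1;  b_81 = 8;  b_82 = 12
  b_83 = 2;  b_84 = 4;  b_85 = 6;  b_86 = 2;  b_87 = 0;  b_88 = 12
  b_89 = 11;  b_90 = 8;  b_91 = 16;  b_92 = 2;  b_93 = 8;  b_94 = 9
  b_95 = 3;  b_96 = 6;  b_97 = 16;  b_98 = 12;  b_99 = 16;  b_100 = 0
  b_101 = 14;  b_102 = 5;  b_103 = 13;  b_104 = 1;  b_105 = 15;  b_106 = 12
  b_107 = 16;  b_108 = 1;  b_109 = 0;  b_110 = 1;  b_111 = 12;  b_112 = 1
  b_113 = 15;  b_114 = 2;  b_115 = 14;  b_116 = 11;  b_117 = 13;  b_118 = 13
  b_119 = 8;  b_120 = 2;  b_121 = 4;  b_122 = 3;  b_123 = 8;  b_124 = 13
  b_125 = 16;  b_126 = 1;  b_127 = 15;  b_128 = 7;  b_129 = 8;  b_130 = 14
  b_131 = 10;  b_132 = 8;  b_133 = 7;  b_134 = 14;  b_135 = 6;  b_136 = 12
  b_137 = 16;  b_138 = 15;  b_139 = 9;  b_140 = 5;  b_141 = 6;  b_142 = 14
  b_143 = 12;  b_144 = 10;  b_145 = 6;  b_146 = 7;  b_147 = 9;  b_148 = 15
  b_149 = 13;  b_150 = 2;  b_151 = 11;  b_152 = 10;  b_153 = 11;  b_154 = 5
  b_155 = 2;  b_156 = 15;  b_157 = 15;  b_158 = 6;  b_159 = 2;  b_160 = 10
  b_161 = 2;  b_162 = 2;  b_163 = 1;  b_164 = 6;  b_165 = 3;  b_166 = 6
  b_167 = 5;  b_168 = 15;  b_169 = 11;  b_170 = 10;  b_171 = 14;  b_172 = 8
  b_173 = 12;  b_174 = 15;  b_175 = 1;  b_176 = 11;  b_177 = 10;  b_178 = 10
  b_179 = 7;  b_180 = 16;  b_181 = 5;  b_182 = 4;  b_183 = 16;  b_184 = 3
  b_185 = 7;  b_186 = 10;  b_187 = 7;  b_188 = 10;  b_189 = 13;  b_190 = 5
  b_191 = 9;  b_192 = 2;  b_193 = 13;  b_194 = 6;  b_195 = 6;  b_196 = 11
  b_197 = 4;  b_198 = 5;  b_199 = 12;  b_200 = 16;  b_201 = 4;  b_202 = 3
  b_203 = 7;  b_204 = 12;  b_205 = 6;  b_206 = 1;  b_207 = 6;  b_208 = 2
  b_209 = 10;  b_210 = 11;  b_211 = 4;  b_212 = 5;  b_213 = 1;  b_214 = 13
  b_215 = 1;  b_216 = 16;  b_217 = 3;  b_218 = 10;  b_219 = 6;  b_220 = 12
  b_221 = 5;  b_222 = 15;  b_223 = 9;  b_224 = 8;  b_225 = 2;  b_226 = 8
  b_227 = 7;  b_228 = 9;  b_229 = 13;  b_230 = 12;  b_231 = 10;  b_232 = 2
  b_233 = 4;  b_234 = 16;  b_235 = 6;  b_236 = 5;  b_237 = 15;  b_238 = 1
  b_239 = 13;  b_240 = 2;  b_241 = 10;  b_242 = 12;  b_243 = 5;  b_244 = 12
  b_245 = 1;  b_246 = 15;  b_247 = 13;  b_248 = 11;  b_249 = 14;  b_250 = 3
  b_251 = 14;  b_252 = 4;  b_253 = 1;  b_254 = 1;  b_255 = 14;  b_256 = 1
  b_257 = 4;  b_258 = 15;  b_259 = 4;  b_260 = 6;  b_261 = 12;  b_262 = 3
  b_263 = 10;  b_264 = 6;  b_265 = 1;  b_266 = 8;  b_267 = 12;  b_268 = 2
  b_269 = 7;  b_270 = 6;  b_271 = 9;  b_272 = 10;  b_273 = 15;  b_274 = 3
  b_275 = 4;  b_276 = 11;  b_277 = 16;  b_278 = 13;  b_279 = 11;  b_280 = 11
  b_281 = 9;  b_282 = 2;  b_283 = 8;  b_284 = 12;  b_285 = 4;  b_286 = 14
  b_287 = 0;  b_288 = 15;  b_289 = 1;  b_290 = 0;  b_291 = 5;  b_292 = 16
  b_293 = 4;  b_294 = 15;  b_295 = 14;  b_296 = 7;  b_297 = 0;  b_298 = 16
  b_299 = 7;  b_300 = 8;  b_301 = 12;  b_302 = 3;  b_303 = 4;  b_304 = 1
  b_305 = 11;  b_306 = 16;  b_307 = 0;  b_308 = 8;  b_309 = 7;  b_310 = 4
  b_311 = 14;  b_312 = 16;  b_313 = 7;  b_314 = 1;  b_315 = 12;  b_316 = 13
  b_317 = 9;  b_318 = 12;  b_319 = 6;  b_320 = 12;  b_321 = 0;  b_322 = 12
  b_323 = 10;  b_324 = 7;  b_325 = 9;  b_326 = 2;  b_327 = 6;  b_328 = 14
  b_329 = 8;  b_330 = 12;  b_331 = 6
b_332 = 0·6 + 8·12 + 9·8 + 5·14 + 12·6 = 4
b_333 = 0·4 + 8·6 + 9·12 + 5·8 + 12·14 = 7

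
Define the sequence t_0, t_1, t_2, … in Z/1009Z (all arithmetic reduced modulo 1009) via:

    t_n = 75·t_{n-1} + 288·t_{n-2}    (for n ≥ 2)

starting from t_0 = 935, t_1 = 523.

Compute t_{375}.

t_2 = 75·523 + 288·935 = 760
t_3 = 75·760 + 288·523 = 779
t_4 = 75·779 + 288·760 = 839
t_5 = 75·839 + 288·779 = 721
t_6 = 75·721 + 288·839 = 70
t_7 = 75·70 + 288·721 = 1008
Continuing the recurrence:
  t_8 = 914;  t_9 = 659;  t_10 = 876;  t_11 = 215;  t_12 = 19;  t_13 = 787
  t_14 = 930;  t_15 = 769;  t_16 = 617;  t_17 = 362;  t_18 = 19;  t_19 = 745
  t_20 = 807;  t_21 = 637;  t_22 = 698;  t_23 = 709;  t_24 = 940;  t_25 = 244
  t_26 = 446;  t_27 = 804;  t_28 = 65;  t_29 = 321;  t_30 = 417;  t_31 = 625
  t_32 = 486;  t_33 = 524;  t_34 = 675;  t_35 = 746;  t_36 = 118;  t_37 = 709
  t_38 = 385;  t_39 = 997;  t_40 = 1008;  t_41 = 505;  t_42 = 254;  t_43 = 23
  t_44 = 211;  t_45 = 251;  t_46 = 891;  t_47 = 880;  t_48 = 737;  t_49 = 970
  t_50 = 468;  t_51 = 661;  t_52 = 721;  t_53 = 265;  t_54 = 498;  t_55 = 662
  t_56 = 355;  t_57 = 346;  t_58 = 47;  t_59 = 255;  t_60 = 373;  t_61 = 515
  t_62 = 753;  t_63 = 977;  t_64 = 556;  t_65 = 196;  t_66 = 271;  t_67 = 89
  t_68 = 976;  t_69 = 959;  t_70 = 872;  t_71 = 550;  t_72 = 785;  t_73 = 340
  t_74 = 339;  t_75 = 247;  t_76 = 122;  t_77 = 575;  t_78 = 568;  t_79 = 346
  t_80 = 851;  t_81 = 15;  t_82 = 17;  t_83 = 550;  t_84 = 741;  t_85 = 67
  t_86 = 489;  t_87 = 476;  t_88 = 966;  t_89 = 675;  t_90 = 908;  t_91 = 160
  t_92 = 65;  t_93 = 505;  t_94 = 91;  t_95 = 915;  t_96 = 996;  t_97 = 205
  t_98 = 532;  t_99 = 58;  t_100 = 162;  t_101 = 602;  t_102 = 996;  t_103 = 871
  t_104 = 32;  t_105 = 998;  t_106 = 319;  t_107 = 577;  t_108 = 950;  t_109 = 311
  t_110 = 279;  t_111 = 512;  t_112 = 699;  t_113 = 99;  t_114 = 883;  t_115 = 900
  t_116 = 942;  t_117 = 916;  t_118 = 972;  t_119 = 711;  t_120 = 291;  t_121 = 577
  t_122 = 958;  t_123 = 911;  t_124 = 160;  t_125 = 929;  t_126 = 729;  t_127 = 356
  t_128 = 546;  t_129 = 200;  t_130 = 718;  t_131 = 460;  t_132 = 133;  t_133 = 186
  t_134 = 795;  t_135 = 185;  t_136 = 675;  t_137 = 987;  t_138 = 31;  t_139 = 25
  t_140 = 713;  t_141 = 135;  t_142 = 552;  t_143 = 569;  t_144 = 860;  t_145 = 338
  t_146 = 600;  t_147 = 75;  t_148 = 841;  t_149 = 928;  t_150 = 27;  t_151 = 895
  t_152 = 235;  t_153 = 937;  t_154 = 731;  t_155 = 792;  t_156 = 525;  t_157 = 86
  t_158 = 246;  t_159 = 840;  t_160 = 660;  t_161 = 828;  t_162 = 939;  t_163 = 135
  t_164 = 55;  t_165 = 627;  t_166 = 307;  t_167 = 792;  t_168 = 502;  t_169 = 379
  t_170 = 462;  t_171 = 524;  t_172 = 826;  t_173 = 972;  t_174 = 16;  t_175 = 634
  t_176 = 699;  t_177 = 929;  t_178 = 575;  t_179 = 914;  t_180 = 62;  t_181 = 497
  t_182 = 645;  t_183 = 810;  t_184 = 314;  t_185 = 544;  t_186 = 62;  t_187 = 891
  t_188 = 934;  t_189 = 751;  t_190 = 419;  t_191 = 508;  t_192 = 359;  t_193 = 690
  t_194 = 765;  t_195 = 818;  t_196 = 159;  t_197 = 304;  t_198 = 989;  t_199 = 287
  t_200 = 630;  t_201 = 754;  t_202 = 875;  t_203 = 257;  t_204 = 863;  t_205 = 508
  t_206 = 88;  t_207 = 545;  t_208 = 634;  t_209 = 692;  t_210 = 404;  t_211 = 553
  t_212 = 423;  t_213 = 288;  t_214 = 146;  t_215 = 57;  t_216 = 918;  t_217 = 510
  t_218 = 943;  t_219 = 670;  t_220 = 972;  t_221 = 493;  t_222 = 85;  t_223 = 36
  t_224 = 946;  t_225 = 598;  t_226 = 472;  t_227 = 779;  t_228 = 633;  t_229 = 406
  t_230 = 864;  t_231 = 108;  t_232 = 646;  t_233 = 852;  t_234 = 725;  t_235 = 78
  t_236 = 742;  t_237 = 421;  t_238 = 84;  t_239 = 414;  t_240 = 756;  t_241 = 366
  t_242 = 1000;  t_243 = 806;  t_244 = 345;  t_245 = 708;  t_246 = 101;  t_247 = 598
  t_248 = 281;  t_249 = 580;  t_250 = 321;  t_251 = 414;  t_252 = 400;  t_253 = 909
  t_254 = 746;  t_255 = 916;  t_256 = 19;  t_257 = 875;  t_258 = 467;  t_259 = 469
  t_260 = 159;  t_261 = 692;  t_262 = 828;  t_263 = 65;  t_264 = 170;  t_265 = 191
  t_266 = 727;  t_267 = 561;  t_268 = 210;  t_269 = 743;  t_270 = 170;  t_271 = 718
  t_272 = 901;  t_273 = 920;  t_274 = 563;  t_275 = 449;  t_276 = 73;  t_277 = 590
  t_278 = 698;  t_279 = 290;  t_280 = 794;  t_281 = 801;  t_282 = 173;  t_283 = 494
  t_284 = 100;  t_285 = 440;  t_286 = 251;  t_287 = 249;  t_288 = 153;  t_289 = 449
  t_290 = 46;  t_291 = 583;  t_292 = 469;  t_293 = 270;  t_294 = 945;  t_295 = 312
  t_296 = 932;  t_297 = 334;  t_298 = 856;  t_299 = 970;  t_300 = 434;  t_301 = 129
  t_302 = 470;  t_303 = 763;  t_304 = 875;  t_305 = 831;  t_306 = 526;  t_307 = 294
  t_308 = 999;  t_309 = 175;  t_310 = 155;  t_311 = 476;  t_312 = 629;  t_313 = 625
  t_314 = 1002;  t_315 = 882;  t_316 = 567;  t_317 = 904;  t_318 = 35;  t_319 = 637
  t_320 = 342;  t_321 = 243;  t_322 = 686;  t_323 = 354;  t_324 = 120;  t_325 = 971
  t_326 = 431;  t_327 = 192;  t_328 = 295;  t_329 = 737;  t_330 = 993;  t_331 = 175
  t_332 = 445;  t_333 = 28;  t_334 = 99;  t_335 = 354;  t_336 = 576;  t_337 = 865
  t_338 = 711;  t_339 = 754;  t_340 = 996;  t_341 = 251;  t_342 = 955;  t_343 = 635
  t_344 = 794;  t_345 = 270;  t_346 = 708;  t_347 = 699;  t_348 = 43;  t_349 = 719
  t_350 = 724;  t_351 = 41;  t_352 = 706;  t_353 = 182;  t_354 = 43;  t_355 = 146
  t_356 = 127;  t_357 = 114;  t_358 = 730;  t_359 = 808;  t_360 = 428;  t_361 = 446
  t_362 = 319;  t_363 = 14;  t_364 = 94;  t_365 = 992;  t_366 = 572;  t_367 = 671
  t_368 = 144;  t_369 = 230;  t_370 = 200;  t_371 = 520;  t_372 = 745;  t_373 = 808
t_374 = 75·808 + 288·745 = 712
t_375 = 75·712 + 288·808 = 557

557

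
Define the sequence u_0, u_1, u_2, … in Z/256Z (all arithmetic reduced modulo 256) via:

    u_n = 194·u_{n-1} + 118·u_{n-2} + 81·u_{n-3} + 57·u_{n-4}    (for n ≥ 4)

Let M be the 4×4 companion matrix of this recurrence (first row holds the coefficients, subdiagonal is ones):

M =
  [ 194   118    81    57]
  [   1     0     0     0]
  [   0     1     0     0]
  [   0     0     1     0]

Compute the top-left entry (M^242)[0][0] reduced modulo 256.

(M^242)[0][0] is the top entry after applying M 242 times to the unit state (1, 0, 0, 0). Equivalently it is h_{245} for the auxiliary sequence (h_n) obeying the same recurrence with h_3 = 1 and h_i = 0 for 0 ≤ i < 3:
h_4 = 194·1 + 118·0 + 81·0 + 57·0 = 194
h_5 = 194·194 + 118·1 + 81·0 + 57·0 = 122
h_6 = 194·122 + 118·194 + 81·1 + 57·0 = 49
h_7 = 194·49 + 118·122 + 81·194 + 57·1 = 249
h_8 = 194·249 + 118·49 + 81·122 + 57·194 = 20
h_9 = 194·20 + 118·249 + 81·49 + 57·122 = 153
Continuing the recurrence:
  h_10 = 220;  h_11 = 3;  h_12 = 139;  h_13 = 101;  h_14 = 139;  h_15 = 138
  h_16 = 142;  h_17 = 176;  h_18 = 113;  h_19 = 106;  h_20 = 184;  h_21 = 61
  h_22 = 189;  h_23 = 42;  h_24 = 55;  h_25 = 108;  h_26 = 145;  h_27 = 107
  h_28 = 87;  h_29 = 45;  h_30 = 88;  h_31 = 200;  h_32 = 188;  h_33 = 133
  h_34 = 82;  h_35 = 118;  h_36 = 41;  h_37 = 5;  h_38 = 72;  h_39 = 29
  h_40 = 224;  h_41 = 3;  h_42 = 187;  h_43 = 109;  h_44 = 159;  h_45 = 146
  h_46 = 14;  h_47 = 124;  h_48 = 5;  h_49 = 226;  h_50 = 236;  h_51 = 53
  h_52 = 145;  h_53 = 78;  h_54 = 67;  h_55 = 104;  h_56 = 169;  h_57 = 147
  h_58 = 31;  h_59 = 225;  h_60 = 240;  h_61 = 32;  h_62 = 248;  h_63 = 185
  h_64 = 18;  h_65 = 130;  h_66 = 145;  h_67 = 177;  h_68 = 28;  h_69 = 161
  h_70 = 52;  h_71 = 227;  h_72 = 43;  h_73 = 133;  h_74 = 3;  h_75 = 186
  h_76 = 254;  h_77 = 200;  h_78 = 41;  h_79 = 10;  h_80 = 80;  h_81 = 189
  h_82 = 101;  h_83 = 50;  h_84 = 15;  h_85 = 116;  h_86 = 33;  h_87 = 91
  h_88 = 55;  h_89 = 229;  h_90 = 8;  h_91 = 72;  h_92 = 244;  h_93 = 157
  h_94 = 2;  h_95 = 30;  h_96 = 169;  h_97 = 125;  h_98 = 144;  h_99 = 229
  h_100 = 24;  h_101 = 35;  h_102 = 27;  h_103 = 45;  h_104 = 247;  h_105 = 66
  h_106 = 30;  h_107 = 84;  h_108 = 93;  h_109 = 98;  h_110 = 100;  h_111 = 21
  h_112 = 185;  h_113 = 86;  h_114 = 91;  h_115 = 208;  h_116 = 249;  h_117 = 131
  h_118 = 31;  h_119 = 249;  h_120 = 224;  h_121 = 128;  h_122 = 240;  h_123 = 49
  h_124 = 34;  h_125 = 202;  h_126 = 177;  h_127 = 233;  h_128 = 164;  h_129 = 169
  h_130 = 204;  h_131 = 67;  h_132 = 203;  h_133 = 229;  h_134 = 187;  h_135 = 106
  h_136 = 46;  h_137 = 224;  h_138 = 33;  h_139 = 106;  h_140 = 168;  h_141 = 125
  h_142 = 13;  h_143 = 58;  h_144 = 231;  h_145 = 188;  h_146 = 49;  h_147 = 203
  h_148 = 87;  h_149 = 221;  h_150 = 184;  h_151 = 8;  h_152 = 44;  h_153 = 117
  h_154 = 114;  h_155 = 6;  h_156 = 233;  h_157 = 117;  h_158 = 88;  h_159 = 173
  h_160 = 144;  h_161 = 195;  h_162 = 123;  h_163 = 45;  h_164 = 143;  h_165 = 114
  h_166 = 238;  h_167 = 44;  h_168 = 245;  h_169 = 162;  h_170 = 156;  h_171 = 53
  h_172 = 225;  h_173 = 94;  h_174 = 115;  h_175 = 120;  h_176 = 201;  h_177 = 243
  h_178 = 95;  h_179 = 81;  h_180 = 208;  h_181 = 32;  h_182 = 232;  h_183 = 105
  h_184 = 242;  h_185 = 82;  h_186 = 145;  h_187 = 161;  h_188 = 172;  h_189 = 177
  h_190 = 164;  h_191 = 35;  h_192 = 107;  h_193 = 133;  h_194 = 179;  h_195 = 154
  h_196 = 30;  h_197 = 248;  h_198 = 89;  h_199 = 138;  h_200 = 192;  h_201 = 125
  h_202 = 181;  h_203 = 66;  h_204 = 191;  h_205 = 68;  h_206 = 193;  h_207 = 187
  h_208 = 183;  h_209 = 21;  h_210 = 104;  h_211 = 8;  h_212 = 100;  h_213 = 13
  h_214 = 162;  h_215 = 46;  h_216 = 233;  h_217 = 237;  h_218 = 160;  h_219 = 117
  h_220 = 72;  h_221 = 227;  h_222 = 219;  h_223 = 109;  h_224 = 103;  h_225 = 34
  h_226 = 126;  h_227 = 4;  h_228 = 205;  h_229 = 162;  h_230 = 148;  h_231 = 149
  h_232 = 9;  h_233 = 102;  h_234 = 139;  h_235 = 96;  h_236 = 25;  h_237 = 227
  h_238 = 223;  h_239 = 233;  h_240 = 192;  h_241 = 0;  h_242 = 224;  h_243 = 97
h_244 = 194·97 + 118·224 + 81·0 + 57·192 = 130
h_245 = 194·130 + 118·97 + 81·224 + 57·0 = 26

26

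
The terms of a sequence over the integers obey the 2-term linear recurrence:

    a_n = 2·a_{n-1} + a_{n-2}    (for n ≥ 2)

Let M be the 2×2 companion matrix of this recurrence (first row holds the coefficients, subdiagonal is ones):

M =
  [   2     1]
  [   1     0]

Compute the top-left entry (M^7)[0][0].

408

(M^7)[0][0] is the top entry after applying M 7 times to the unit state (1, 0). Equivalently it is h_{8} for the auxiliary sequence (h_n) obeying the same recurrence with h_1 = 1 and h_i = 0 for 0 ≤ i < 1:
h_2 = 2·1 + 1·0 = 2
h_3 = 2·2 + 1·1 = 5
h_4 = 2·5 + 1·2 = 12
h_5 = 2·12 + 1·5 = 29
h_6 = 2·29 + 1·12 = 70
h_7 = 2·70 + 1·29 = 169
h_8 = 2·169 + 1·70 = 408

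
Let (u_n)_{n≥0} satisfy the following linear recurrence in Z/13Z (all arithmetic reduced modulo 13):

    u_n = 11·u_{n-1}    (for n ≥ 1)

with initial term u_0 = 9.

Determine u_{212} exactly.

3

u_1 = 11·9 = 8
u_2 = 11·8 = 10
u_3 = 11·10 = 6
u_4 = 11·6 = 1
u_5 = 11·1 = 11
u_6 = 11·11 = 4
u_7 = 11·4 = 5
u_8 = 11·5 = 3
u_9 = 11·3 = 7
u_10 = 11·7 = 12
u_11 = 11·12 = 2
u_12 = 11·2 = 9
(u_12) = (9) = (u_0), so the sequence has period 12.
212 ≡ 8 (mod 12), hence u_212 = u_8 = 3.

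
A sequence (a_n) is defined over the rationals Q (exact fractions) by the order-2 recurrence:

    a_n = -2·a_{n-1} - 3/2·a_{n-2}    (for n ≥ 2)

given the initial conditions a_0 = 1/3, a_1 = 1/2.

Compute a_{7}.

a_2 = -2·1/2 + -3/2·1/3 = -3/2
a_3 = -2·-3/2 + -3/2·1/2 = 9/4
a_4 = -2·9/4 + -3/2·-3/2 = -9/4
a_5 = -2·-9/4 + -3/2·9/4 = 9/8
a_6 = -2·9/8 + -3/2·-9/4 = 9/8
a_7 = -2·9/8 + -3/2·9/8 = -63/16

-63/16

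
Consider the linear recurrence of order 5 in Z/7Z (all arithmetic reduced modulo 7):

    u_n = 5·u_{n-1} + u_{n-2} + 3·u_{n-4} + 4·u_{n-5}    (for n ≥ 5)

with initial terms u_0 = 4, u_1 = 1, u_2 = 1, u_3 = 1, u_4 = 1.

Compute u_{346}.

u_5 = 5·1 + 1·1 + 0·1 + 3·1 + 4·4 = 4
u_6 = 5·4 + 1·1 + 0·1 + 3·1 + 4·1 = 0
u_7 = 5·0 + 1·4 + 0·1 + 3·1 + 4·1 = 4
u_8 = 5·4 + 1·0 + 0·4 + 3·1 + 4·1 = 6
u_9 = 5·6 + 1·4 + 0·0 + 3·4 + 4·1 = 1
u_10 = 5·1 + 1·6 + 0·4 + 3·0 + 4·4 = 6
u_11 = 5·6 + 1·1 + 0·6 + 3·4 + 4·0 = 1
u_12 = 5·1 + 1·6 + 0·1 + 3·6 + 4·4 = 3
u_13 = 5·3 + 1·1 + 0·6 + 3·1 + 4·6 = 1
u_14 = 5·1 + 1·3 + 0·1 + 3·6 + 4·1 = 2
u_15 = 5·2 + 1·1 + 0·3 + 3·1 + 4·6 = 3
u_16 = 5·3 + 1·2 + 0·1 + 3·3 + 4·1 = 2
u_17 = 5·2 + 1·3 + 0·2 + 3·1 + 4·3 = 0
u_18 = 5·0 + 1·2 + 0·3 + 3·2 + 4·1 = 5
u_19 = 5·5 + 1·0 + 0·2 + 3·3 + 4·2 = 0
u_20 = 5·0 + 1·5 + 0·0 + 3·2 + 4·3 = 2
u_21 = 5·2 + 1·0 + 0·5 + 3·0 + 4·2 = 4
u_22 = 5·4 + 1·2 + 0·0 + 3·5 + 4·0 = 2
u_23 = 5·2 + 1·4 + 0·2 + 3·0 + 4·5 = 6
u_24 = 5·6 + 1·2 + 0·4 + 3·2 + 4·0 = 3
u_25 = 5·3 + 1·6 + 0·2 + 3·4 + 4·2 = 6
u_26 = 5·6 + 1·3 + 0·6 + 3·2 + 4·4 = 6
u_27 = 5·6 + 1·6 + 0·3 + 3·6 + 4·2 = 6
u_28 = 5·6 + 1·6 + 0·6 + 3·3 + 4·6 = 6
u_29 = 5·6 + 1·6 + 0·6 + 3·6 + 4·3 = 3
u_30 = 5·3 + 1·6 + 0·6 + 3·6 + 4·6 = 0
u_31 = 5·0 + 1·3 + 0·6 + 3·6 + 4·6 = 3
u_32 = 5·3 + 1·0 + 0·3 + 3·6 + 4·6 = 1
u_33 = 5·1 + 1·3 + 0·0 + 3·3 + 4·6 = 6
u_34 = 5·6 + 1·1 + 0·3 + 3·0 + 4·3 = 1
u_35 = 5·1 + 1·6 + 0·1 + 3·3 + 4·0 = 6
u_36 = 5·6 + 1·1 + 0·6 + 3·1 + 4·3 = 4
u_37 = 5·4 + 1·6 + 0·1 + 3·6 + 4·1 = 6
u_38 = 5·6 + 1·4 + 0·6 + 3·1 + 4·6 = 5
u_39 = 5·5 + 1·6 + 0·4 + 3·6 + 4·1 = 4
u_40 = 5·4 + 1·5 + 0·6 + 3·4 + 4·6 = 5
u_41 = 5·5 + 1·4 + 0·5 + 3·6 + 4·4 = 0
u_42 = 5·0 + 1·5 + 0·4 + 3·5 + 4·6 = 2
u_43 = 5·2 + 1·0 + 0·5 + 3·4 + 4·5 = 0
u_44 = 5·0 + 1·2 + 0·0 + 3·5 + 4·4 = 5
u_45 = 5·5 + 1·0 + 0·2 + 3·0 + 4·5 = 3
u_46 = 5·3 + 1·5 + 0·0 + 3·2 + 4·0 = 5
u_47 = 5·5 + 1·3 + 0·5 + 3·0 + 4·2 = 1
u_48 = 5·1 + 1·5 + 0·3 + 3·5 + 4·0 = 4
u_49 = 5·4 + 1·1 + 0·5 + 3·3 + 4·5 = 1
u_50 = 5·1 + 1·4 + 0·1 + 3·5 + 4·3 = 1
u_51 = 5·1 + 1·1 + 0·4 + 3·1 + 4·5 = 1
u_52 = 5·1 + 1·1 + 0·1 + 3·4 + 4·1 = 1
(u_48, u_49, u_50, u_51, u_52) = (4, 1, 1, 1, 1) = (u_0, u_1, u_2, u_3, u_4), so the sequence has period 48.
346 ≡ 10 (mod 48), hence u_346 = u_10 = 6.

6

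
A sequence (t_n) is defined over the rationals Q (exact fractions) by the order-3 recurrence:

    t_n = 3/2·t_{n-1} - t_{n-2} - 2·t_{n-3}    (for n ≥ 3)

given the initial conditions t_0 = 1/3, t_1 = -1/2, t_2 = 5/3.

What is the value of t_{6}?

-77/8

t_3 = 3/2·5/3 + -1·-1/2 + -2·1/3 = 7/3
t_4 = 3/2·7/3 + -1·5/3 + -2·-1/2 = 17/6
t_5 = 3/2·17/6 + -1·7/3 + -2·5/3 = -17/12
t_6 = 3/2·-17/12 + -1·17/6 + -2·7/3 = -77/8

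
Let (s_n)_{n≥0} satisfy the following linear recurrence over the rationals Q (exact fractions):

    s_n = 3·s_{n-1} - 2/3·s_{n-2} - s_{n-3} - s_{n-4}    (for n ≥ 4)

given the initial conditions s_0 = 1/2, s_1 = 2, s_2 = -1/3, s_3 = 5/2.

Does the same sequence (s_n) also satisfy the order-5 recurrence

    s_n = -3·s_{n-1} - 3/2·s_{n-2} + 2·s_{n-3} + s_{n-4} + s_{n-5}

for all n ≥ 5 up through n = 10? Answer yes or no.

no

Terms s_0..s_10: 1/2, 2, -1/3, 5/2, 47/9, 37/3, 1693/54, 703/9, 15866/81, 26561/54, 300242/243
n=5: candidate gives -211/12, actual s_5 = 37/3 ✗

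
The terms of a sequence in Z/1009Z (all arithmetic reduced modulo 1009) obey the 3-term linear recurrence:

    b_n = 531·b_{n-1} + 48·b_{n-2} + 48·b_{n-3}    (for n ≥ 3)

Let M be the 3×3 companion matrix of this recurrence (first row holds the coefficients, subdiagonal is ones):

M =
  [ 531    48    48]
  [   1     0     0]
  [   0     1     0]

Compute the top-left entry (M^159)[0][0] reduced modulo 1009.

349

(M^159)[0][0] is the top entry after applying M 159 times to the unit state (1, 0, 0). Equivalently it is h_{161} for the auxiliary sequence (h_n) obeying the same recurrence with h_2 = 1 and h_i = 0 for 0 ≤ i < 2:
h_3 = 531·1 + 48·0 + 48·0 = 531
h_4 = 531·531 + 48·1 + 48·0 = 498
h_5 = 531·498 + 48·531 + 48·1 = 391
h_6 = 531·391 + 48·498 + 48·531 = 727
h_7 = 531·727 + 48·391 + 48·498 = 893
h_8 = 531·893 + 48·727 + 48·391 = 140
Continuing the recurrence:
  h_9 = 750;  h_10 = 847;  h_11 = 85;  h_12 = 711;  h_13 = 515;  h_14 = 901
  h_15 = 491;  h_16 = 764;  h_17 = 288;  h_18 = 269;  h_19 = 616;  h_20 = 682
  h_21 = 13;  h_22 = 595;  h_23 = 191;  h_24 = 444;  h_25 = 53;  h_26 = 101
  h_27 = 803;  h_28 = 924;  h_29 = 275;  h_30 = 887;  h_31 = 842;  h_32 = 396
  h_33 = 658;  h_34 = 177;  h_35 = 292;  h_36 = 395;  h_37 = 187;  h_38 = 94
  h_39 = 157;  h_40 = 1000;  h_41 = 206;  h_42 = 455;  h_43 = 829;  h_44 = 724
  h_45 = 98;  h_46 = 457;  h_47 = 612;  h_48 = 480;  h_49 = 465;  h_50 = 667
  h_51 = 982;  h_52 = 648;  h_53 = 469;  h_54 = 363;  h_55 = 173;  h_56 = 629
  h_57 = 523;  h_58 = 392;  h_59 = 99;  h_60 = 634;  h_61 = 9;  h_62 = 612
  h_63 = 668;  h_64 = 87;  h_65 = 683;  h_66 = 358;  h_67 = 33;  h_68 = 897
  h_69 = 665;  h_70 = 209;  h_71 = 299;  h_72 = 939;  h_73 = 331;  h_74 = 88
  h_75 = 734;  h_76 = 212;  h_77 = 678;  h_78 = 817;  h_79 = 299;  h_80 = 477
  h_81 = 119;  h_82 = 546;  h_83 = 699;  h_84 = 498;  h_85 = 309;  h_86 = 564
  h_87 = 205;  h_88 = 418;  h_89 = 566;  h_90 = 507;  h_91 = 632;  h_92 = 649
  h_93 = 736;  h_94 = 272;  h_95 = 31;  h_96 = 269;  h_97 = 988;  h_98 = 222
  h_99 = 634;  h_100 = 215;  h_101 = 876;  h_102 = 399;  h_103 = 888;  h_104 = 985
  h_105 = 600;  h_106 = 868;  h_107 = 200;  h_108 = 89;  h_109 = 650;  h_110 = 827
  h_111 = 379;  h_112 = 724;  h_113 = 390;  h_114 = 721;  h_115 = 435;  h_116 = 784
  h_117 = 589;  h_118 = 968;  h_119 = 746;  h_120 = 668;  h_121 = 83;  h_122 = 955
  h_123 = 311;  h_124 = 48;  h_125 = 491;  h_126 = 478;  h_127 = 197;  h_128 = 778
  h_129 = 549;  h_130 = 304;  h_131 = 113;  h_132 = 47;  h_133 = 577;  h_134 = 268
  h_135 = 730;  h_136 = 374;  h_137 = 302;  h_138 = 455;  h_139 = 614;  h_140 = 139
  h_141 = 5;  h_142 = 457;  h_143 = 356;  h_144 = 331;  h_145 = 877;  h_146 = 217
  h_147 = 672;  h_148 = 699;  h_149 = 151;  h_150 = 693;  h_151 = 138;  h_152 = 782
  h_153 = 71;  h_154 = 132;  h_155 = 46;  h_156 = 873;  h_157 = 904;  h_158 = 465
  h_159 = 250
h_160 = 531·250 + 48·465 + 48·904 = 698
h_161 = 531·698 + 48·250 + 48·465 = 349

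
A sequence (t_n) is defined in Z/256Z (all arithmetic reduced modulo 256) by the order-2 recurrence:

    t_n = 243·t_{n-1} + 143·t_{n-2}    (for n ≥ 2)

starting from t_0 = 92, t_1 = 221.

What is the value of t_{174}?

t_2 = 243·221 + 143·92 = 43
t_3 = 243·43 + 143·221 = 68
t_4 = 243·68 + 143·43 = 145
t_5 = 243·145 + 143·68 = 159
t_6 = 243·159 + 143·145 = 236
t_7 = 243·236 + 143·159 = 213
Continuing the recurrence:
  t_8 = 3;  t_9 = 212;  t_10 = 233;  t_11 = 151;  t_12 = 124;  t_13 = 13
  t_14 = 155;  t_15 = 100;  t_16 = 129;  t_17 = 79;  t_18 = 12;  t_19 = 133
  t_20 = 243;  t_21 = 244;  t_22 = 89;  t_23 = 199;  t_24 = 156;  t_25 = 61
  t_26 = 11;  t_27 = 132;  t_28 = 113;  t_29 = 255;  t_30 = 44;  t_31 = 53
  t_32 = 227;  t_33 = 20;  t_34 = 201;  t_35 = 247;  t_36 = 188;  t_37 = 109
  t_38 = 123;  t_39 = 164;  t_40 = 97;  t_41 = 175;  t_42 = 76;  t_43 = 229
  t_44 = 211;  t_45 = 52;  t_46 = 57;  t_47 = 39;  t_48 = 220;  t_49 = 157
  t_50 = 235;  t_51 = 196;  t_52 = 81;  t_53 = 95;  t_54 = 108;  t_55 = 149
  t_56 = 195;  t_57 = 84;  t_58 = 169;  t_59 = 87;  t_60 = 252;  t_61 = 205
  t_62 = 91;  t_63 = 228;  t_64 = 65;  t_65 = 15;  t_66 = 140;  t_67 = 69
  t_68 = 179;  t_69 = 116;  t_70 = 25;  t_71 = 135;  t_72 = 28;  t_73 = 253
  t_74 = 203;  t_75 = 4;  t_76 = 49;  t_77 = 191;  t_78 = 172;  t_79 = 245
  t_80 = 163;  t_81 = 148;  t_82 = 137;  t_83 = 183;  t_84 = 60;  t_85 = 45
  t_86 = 59;  t_87 = 36;  t_88 = 33;  t_89 = 111;  t_90 = 204;  t_91 = 165
  t_92 = 147;  t_93 = 180;  t_94 = 249;  t_95 = 231;  t_96 = 92;  t_97 = 93
  t_98 = 171;  t_99 = 68;  t_100 = 17;  t_101 = 31;  t_102 = 236;  t_103 = 85
  t_104 = 131;  t_105 = 212;  t_106 = 105;  t_107 = 23;  t_108 = 124;  t_109 = 141
  t_110 = 27;  t_111 = 100;  t_112 = 1;  t_113 = 207;  t_114 = 12;  t_115 = 5
  t_116 = 115;  t_117 = 244;  t_118 = 217;  t_119 = 71;  t_120 = 156;  t_121 = 189
  t_122 = 139;  t_123 = 132;  t_124 = 241;  t_125 = 127;  t_126 = 44;  t_127 = 181
  t_128 = 99;  t_129 = 20;  t_130 = 73;  t_131 = 119;  t_132 = 188;  t_133 = 237
  t_134 = 251;  t_135 = 164;  t_136 = 225;  t_137 = 47;  t_138 = 76;  t_139 = 101
  t_140 = 83;  t_141 = 52;  t_142 = 185;  t_143 = 167;  t_144 = 220;  t_145 = 29
  t_146 = 107;  t_147 = 196;  t_148 = 209;  t_149 = 223;  t_150 = 108;  t_151 = 21
  t_152 = 67;  t_153 = 84;  t_154 = 41;  t_155 = 215;  t_156 = 252;  t_157 = 77
  t_158 = 219;  t_159 = 228;  t_160 = 193;  t_161 = 143;  t_162 = 140;  t_163 = 197
  t_164 = 51;  t_165 = 116;  t_166 = 153;  t_167 = 7;  t_168 = 28;  t_169 = 125
  t_170 = 75;  t_171 = 4;  t_172 = 177
t_173 = 243·177 + 143·4 = 63
t_174 = 243·63 + 143·177 = 172

172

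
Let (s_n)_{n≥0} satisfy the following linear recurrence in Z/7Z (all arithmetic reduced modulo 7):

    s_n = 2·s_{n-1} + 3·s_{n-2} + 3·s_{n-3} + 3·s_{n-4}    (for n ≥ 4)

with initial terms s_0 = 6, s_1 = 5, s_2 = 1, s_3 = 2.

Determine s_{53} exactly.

s_4 = 2·2 + 3·1 + 3·5 + 3·6 = 5
s_5 = 2·5 + 3·2 + 3·1 + 3·5 = 6
s_6 = 2·6 + 3·5 + 3·2 + 3·1 = 1
s_7 = 2·1 + 3·6 + 3·5 + 3·2 = 6
s_8 = 2·6 + 3·1 + 3·6 + 3·5 = 6
s_9 = 2·6 + 3·6 + 3·1 + 3·6 = 2
s_10 = 2·2 + 3·6 + 3·6 + 3·1 = 1
s_11 = 2·1 + 3·2 + 3·6 + 3·6 = 2
s_12 = 2·2 + 3·1 + 3·2 + 3·6 = 3
s_13 = 2·3 + 3·2 + 3·1 + 3·2 = 0
s_14 = 2·0 + 3·3 + 3·2 + 3·1 = 4
s_15 = 2·4 + 3·0 + 3·3 + 3·2 = 2
s_16 = 2·2 + 3·4 + 3·0 + 3·3 = 4
s_17 = 2·4 + 3·2 + 3·4 + 3·0 = 5
s_18 = 2·5 + 3·4 + 3·2 + 3·4 = 5
s_19 = 2·5 + 3·5 + 3·4 + 3·2 = 1
s_20 = 2·1 + 3·5 + 3·5 + 3·4 = 2
s_21 = 2·2 + 3·1 + 3·5 + 3·5 = 2
s_22 = 2·2 + 3·2 + 3·1 + 3·5 = 0
s_23 = 2·0 + 3·2 + 3·2 + 3·1 = 1
s_24 = 2·1 + 3·0 + 3·2 + 3·2 = 0
s_25 = 2·0 + 3·1 + 3·0 + 3·2 = 2
s_26 = 2·2 + 3·0 + 3·1 + 3·0 = 0
s_27 = 2·0 + 3·2 + 3·0 + 3·1 = 2
s_28 = 2·2 + 3·0 + 3·2 + 3·0 = 3
s_29 = 2·3 + 3·2 + 3·0 + 3·2 = 4
s_30 = 2·4 + 3·3 + 3·2 + 3·0 = 2
s_31 = 2·2 + 3·4 + 3·3 + 3·2 = 3
s_32 = 2·3 + 3·2 + 3·4 + 3·3 = 5
s_33 = 2·5 + 3·3 + 3·2 + 3·4 = 2
s_34 = 2·2 + 3·5 + 3·3 + 3·2 = 6
s_35 = 2·6 + 3·2 + 3·5 + 3·3 = 0
s_36 = 2·0 + 3·6 + 3·2 + 3·5 = 4
s_37 = 2·4 + 3·0 + 3·6 + 3·2 = 4
s_38 = 2·4 + 3·4 + 3·0 + 3·6 = 3
s_39 = 2·3 + 3·4 + 3·4 + 3·0 = 2
s_40 = 2·2 + 3·3 + 3·4 + 3·4 = 2
s_41 = 2·2 + 3·2 + 3·3 + 3·4 = 3
s_42 = 2·3 + 3·2 + 3·2 + 3·3 = 6
s_43 = 2·6 + 3·3 + 3·2 + 3·2 = 5
s_44 = 2·5 + 3·6 + 3·3 + 3·2 = 1
s_45 = 2·1 + 3·5 + 3·6 + 3·3 = 2
s_46 = 2·2 + 3·1 + 3·5 + 3·6 = 5
s_47 = 2·5 + 3·2 + 3·1 + 3·5 = 6
s_48 = 2·6 + 3·5 + 3·2 + 3·1 = 1
s_49 = 2·1 + 3·6 + 3·5 + 3·2 = 6
s_50 = 2·6 + 3·1 + 3·6 + 3·5 = 6
s_51 = 2·6 + 3·6 + 3·1 + 3·6 = 2
s_52 = 2·2 + 3·6 + 3·6 + 3·1 = 1
s_53 = 2·1 + 3·2 + 3·6 + 3·6 = 2

2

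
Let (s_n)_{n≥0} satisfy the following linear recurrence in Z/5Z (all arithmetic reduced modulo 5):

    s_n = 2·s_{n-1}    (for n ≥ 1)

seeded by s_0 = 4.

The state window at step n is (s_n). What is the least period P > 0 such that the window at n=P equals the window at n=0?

n=0: window = (4)
n=1: window = (3)
n=2: window = (1)
n=3: window = (2)
n=4: window = (4)
window at n=4 equals window at n=0 → period = 4

4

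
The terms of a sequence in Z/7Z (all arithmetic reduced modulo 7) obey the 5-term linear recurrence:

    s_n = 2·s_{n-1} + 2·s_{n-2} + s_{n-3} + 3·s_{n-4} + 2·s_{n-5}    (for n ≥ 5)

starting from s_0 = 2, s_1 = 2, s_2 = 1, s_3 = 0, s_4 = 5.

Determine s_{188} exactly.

3

s_5 = 2·5 + 2·0 + 1·1 + 3·2 + 2·2 = 0
s_6 = 2·0 + 2·5 + 1·0 + 3·1 + 2·2 = 3
s_7 = 2·3 + 2·0 + 1·5 + 3·0 + 2·1 = 6
s_8 = 2·6 + 2·3 + 1·0 + 3·5 + 2·0 = 5
s_9 = 2·5 + 2·6 + 1·3 + 3·0 + 2·5 = 0
s_10 = 2·0 + 2·5 + 1·6 + 3·3 + 2·0 = 4
Continuing the recurrence:
  s_11 = 2;  s_12 = 4;  s_13 = 5;  s_14 = 4;  s_15 = 1;  s_16 = 3
  s_17 = 0;  s_18 = 1;  s_19 = 2;  s_20 = 3;  s_21 = 3;  s_22 = 3
  s_23 = 2;  s_24 = 5;  s_25 = 4;  s_26 = 0;  s_27 = 4;  s_28 = 3
  s_29 = 1;  s_30 = 6;  s_31 = 1;  s_32 = 4;  s_33 = 4;  s_34 = 2
  s_35 = 3;  s_36 = 0;  s_37 = 0;  s_38 = 3;  s_39 = 5;  s_40 = 1
  s_41 = 1;  s_42 = 4;  s_43 = 4;  s_44 = 2;  s_45 = 0;  s_46 = 1
  s_47 = 3;  s_48 = 1;  s_49 = 6;  s_50 = 6;  s_51 = 1;  s_52 = 1
  s_53 = 2;  s_54 = 2;  s_55 = 3;  s_56 = 3;  s_57 = 1;  s_58 = 0
  s_59 = 4;  s_60 = 3;  s_61 = 2;  s_62 = 2;  s_63 = 2;  s_64 = 6
  s_65 = 2;  s_66 = 0;  s_67 = 6;  s_68 = 1;  s_69 = 4;  s_70 = 6
  s_71 = 4;  s_72 = 4;  s_73 = 1;  s_74 = 5;  s_75 = 5;  s_76 = 6
  s_77 = 3;  s_78 = 5;  s_79 = 5;  s_80 = 2;  s_81 = 5;  s_82 = 5
  s_83 = 5;  s_84 = 6;  s_85 = 4;  s_86 = 1;  s_87 = 6;  s_88 = 4
  s_89 = 3;  s_90 = 3;  s_91 = 1;  s_92 = 0;  s_93 = 1;  s_94 = 4
  s_95 = 5;  s_96 = 0;  s_97 = 3;  s_98 = 4;  s_99 = 2;  s_100 = 4
  s_101 = 4;  s_102 = 1;  s_103 = 0;  s_104 = 1;  s_105 = 2;  s_106 = 3
  s_107 = 6;  s_108 = 2;  s_109 = 6;  s_110 = 0;  s_111 = 3;  s_112 = 2
  s_113 = 4;  s_114 = 6;  s_115 = 3;  s_116 = 6;  s_117 = 5;  s_118 = 2
  s_119 = 6;  s_120 = 3;  s_121 = 5;  s_122 = 3;  s_123 = 6;  s_124 = 2
  s_125 = 5;  s_126 = 4;  s_127 = 2;  s_128 = 0;  s_129 = 6;  s_130 = 1
  s_131 = 0;  s_132 = 5;  s_133 = 1;  s_134 = 6;  s_135 = 0;  s_136 = 0
  s_137 = 5;  s_138 = 2;  s_139 = 5;  s_140 = 5;  s_141 = 2;  s_142 = 0
  s_143 = 0;  s_144 = 6;  s_145 = 0;  s_146 = 2;  s_147 = 3;  s_148 = 0
  s_149 = 6;  s_150 = 0;  s_151 = 4;  s_152 = 6;  s_153 = 3;  s_154 = 6
  s_155 = 1;  s_156 = 1;  s_157 = 3;  s_158 = 5;  s_159 = 4;  s_160 = 5
  s_161 = 6;  s_162 = 5;  s_163 = 0;  s_164 = 4;  s_165 = 6;  s_166 = 5
  s_167 = 1;  s_168 = 2;  s_169 = 2;  s_170 = 1;  s_171 = 0;  s_172 = 5
  s_173 = 0;  s_174 = 3;  s_175 = 6;  s_176 = 5;  s_177 = 0;  s_178 = 4
  s_179 = 2;  s_180 = 4;  s_181 = 5;  s_182 = 4;  s_183 = 1;  s_184 = 3
  s_185 = 0;  s_186 = 1
s_187 = 2·1 + 2·0 + 1·3 + 3·1 + 2·4 = 2
s_188 = 2·2 + 2·1 + 1·0 + 3·3 + 2·1 = 3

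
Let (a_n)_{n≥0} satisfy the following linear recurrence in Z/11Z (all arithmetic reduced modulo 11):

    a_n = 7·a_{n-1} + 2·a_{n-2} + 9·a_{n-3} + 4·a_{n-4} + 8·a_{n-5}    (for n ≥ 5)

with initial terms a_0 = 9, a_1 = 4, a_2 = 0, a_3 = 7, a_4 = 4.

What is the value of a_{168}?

a_5 = 7·4 + 2·7 + 9·0 + 4·4 + 8·9 = 9
a_6 = 7·9 + 2·4 + 9·7 + 4·0 + 8·4 = 1
a_7 = 7·1 + 2·9 + 9·4 + 4·7 + 8·0 = 1
a_8 = 7·1 + 2·1 + 9·9 + 4·4 + 8·7 = 8
a_9 = 7·8 + 2·1 + 9·1 + 4·9 + 8·4 = 3
a_10 = 7·3 + 2·8 + 9·1 + 4·1 + 8·9 = 1
Continuing the recurrence:
  a_11 = 9;  a_12 = 0;  a_13 = 4;  a_14 = 5;  a_15 = 10;  a_16 = 1
  a_17 = 0;  a_18 = 1;  a_19 = 8;  a_20 = 10;  a_21 = 4;  a_22 = 3
  a_23 = 5;  a_24 = 5;  a_25 = 3;  a_26 = 10;  a_27 = 0;  a_28 = 8
  a_29 = 0;  a_30 = 3;  a_31 = 8;  a_32 = 6;  a_33 = 6;  a_34 = 6
  a_35 = 10;  a_36 = 4;  a_37 = 9;  a_38 = 2;  a_39 = 2;  a_40 = 8
  a_41 = 3;  a_42 = 3;  a_43 = 2;  a_44 = 7;  a_45 = 2;  a_46 = 5
  a_47 = 2;  a_48 = 9;  a_49 = 0;  a_50 = 6;  a_51 = 6;  a_52 = 7
  a_53 = 0;  a_54 = 4;  a_55 = 9;  a_56 = 4;  a_57 = 6;  a_58 = 4
  a_59 = 1;  a_60 = 3;  a_61 = 5;  a_62 = 4;  a_63 = 2;  a_64 = 10
  a_65 = 0;  a_66 = 6;  a_67 = 7;  a_68 = 7;  a_69 = 10;  a_70 = 6
  a_71 = 3;  a_72 = 9;  a_73 = 10;  a_74 = 10;  a_75 = 0;  a_76 = 5
  a_77 = 6;  a_78 = 7;  a_79 = 10;  a_80 = 4;  a_81 = 10;  a_82 = 2
  a_83 = 1;  a_84 = 10;  a_85 = 8;  a_86 = 8;  a_87 = 6;  a_88 = 2
  a_89 = 1;  a_90 = 7;  a_91 = 3;  a_92 = 1;  a_93 = 8;  a_94 = 0
  a_95 = 5;  a_96 = 3;  a_97 = 5;  a_98 = 7;  a_99 = 7;  a_100 = 6
  a_101 = 9;  a_102 = 8;  a_103 = 3;  a_104 = 0;  a_105 = 8;  a_106 = 0
  a_107 = 4;  a_108 = 3;  a_109 = 6;  a_110 = 5;  a_111 = 2;  a_112 = 1
  a_113 = 5;  a_114 = 2;  a_115 = 4;  a_116 = 9;  a_117 = 7;  a_118 = 8
  a_119 = 7;  a_120 = 9;  a_121 = 7;  a_122 = 9;  a_123 = 8;  a_124 = 9
  a_125 = 7;  a_126 = 0;  a_127 = 1;  a_128 = 5;  a_129 = 5;  a_130 = 0
  a_131 = 4;  a_132 = 2;  a_133 = 5;  a_134 = 5;  a_135 = 2;  a_136 = 10
  a_137 = 1;  a_138 = 6;  a_139 = 6;  a_140 = 9;  a_141 = 4;  a_142 = 0
  a_143 = 7;  a_144 = 4;  a_145 = 9;  a_146 = 1;  a_147 = 1;  a_148 = 8
  a_149 = 3;  a_150 = 1;  a_151 = 9;  a_152 = 0;  a_153 = 4;  a_154 = 5
  a_155 = 10;  a_156 = 1;  a_157 = 0;  a_158 = 1;  a_159 = 8;  a_160 = 10
  a_161 = 4;  a_162 = 3;  a_163 = 5;  a_164 = 5;  a_165 = 3;  a_166 = 10
a_167 = 7·10 + 2·3 + 9·5 + 4·5 + 8·3 = 0
a_168 = 7·0 + 2·10 + 9·3 + 4·5 + 8·5 = 8

8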